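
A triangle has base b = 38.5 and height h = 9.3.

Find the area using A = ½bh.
A = ½·b·h = ½·38.5·9.3 = ½·358.05 = 179.025

Area = 179.025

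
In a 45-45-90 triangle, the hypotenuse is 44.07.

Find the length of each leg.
In a 45-45-90 triangle hypotenuse = leg·√2, so leg = hypotenuse/√2.
Leg = 44.07/√2 ≈ 44.07/1.41421 ≈ 31.1622

Each leg = 31.16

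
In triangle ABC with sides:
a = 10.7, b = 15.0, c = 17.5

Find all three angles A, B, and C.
Law of cosines for each angle (a² = 114.49, b² = 225, c² = 306.25):
cos(A) = (b² + c² − a²)/(2bc) = (225 + 306.25 − 114.49)/(2·15.0·17.5) = 416.76/525 ≈ 0.793829  ⇒  A ≈ 37.4552°
cos(B) = (a² + c² − b²)/(2ac) = (114.49 + 306.25 − 225)/(2·10.7·17.5) = 195.74/374.5 ≈ 0.52267  ⇒  B ≈ 58.4885°
cos(C) = (a² + b² − c²)/(2ab) = (114.49 + 225 − 306.25)/(2·10.7·15.0) = 33.24/321 ≈ 0.103551  ⇒  C ≈ 84.0563°
Check: A + B + C ≈ 180°

A = 37.46°, B = 58.49°, C = 84.06°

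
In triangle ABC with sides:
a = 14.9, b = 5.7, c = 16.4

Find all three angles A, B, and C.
Law of cosines for each angle (a² = 222.01, b² = 32.49, c² = 268.96):
cos(A) = (b² + c² − a²)/(2bc) = (32.49 + 268.96 − 222.01)/(2·5.7·16.4) = 79.44/186.96 ≈ 0.424904  ⇒  A ≈ 64.8554°
cos(B) = (a² + c² − b²)/(2ac) = (222.01 + 268.96 − 32.49)/(2·14.9·16.4) = 458.48/488.72 ≈ 0.938124  ⇒  B ≈ 20.2611°
cos(C) = (a² + b² − c²)/(2ab) = (222.01 + 32.49 − 268.96)/(2·14.9·5.7) = -14.46/169.86 ≈ -0.0851289  ⇒  C ≈ 94.8834°
Check: A + B + C ≈ 180°

A = 64.86°, B = 20.26°, C = 94.88°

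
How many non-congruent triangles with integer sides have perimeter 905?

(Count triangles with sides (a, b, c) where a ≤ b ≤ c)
Let a ≤ b ≤ c with a + b + c = 905. The only binding inequality is a + b > c, i.e. 905 − c > c, so c < 905/2; and c ≥ 905/3 since c is the largest side.
So 302 ≤ c ≤ 452. For each c, b runs from ⌈(905 − c)/2⌉ up to c (then a = 905 − b − c satisfies 1 ≤ a ≤ b automatically), giving c − ⌈(905 − c)/2⌉ + 1 choices.
Summing over c: 1 + 3 + 4 + 6 + … + 225 + 226  (151 terms, c = 302, …, 452) = 17176
Check (closed form: nearest integer to p²/48 for even p, (p+3)²/48 for odd p): (905+3)²/48 = 908²/48 = 824464/48 ≈ 17176.33 → 17176

17176 triangles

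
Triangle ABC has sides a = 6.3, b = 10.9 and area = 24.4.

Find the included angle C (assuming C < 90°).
Area = ½·a·b·sin(C)  ⇒  sin(C) = 2·Area/(a·b) = 2·24.4/(6.3·10.9) = 48.8/68.67 ≈ 0.710645
C = arcsin(0.710645) ≈ 45.2874° (taking the acute solution since C < 90°)

C = 45.29°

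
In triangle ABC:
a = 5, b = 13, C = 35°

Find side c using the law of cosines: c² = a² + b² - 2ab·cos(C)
c² = 5² + 13² − 2·5·13·cos(35°)
cos(35°) ≈ 0.819152
c² ≈ 25 + 169 − 130·(0.819152) ≈ 194 − 106.49 ≈ 87.5102
c ≈ √87.5102 ≈ 9.35469

c = 9.355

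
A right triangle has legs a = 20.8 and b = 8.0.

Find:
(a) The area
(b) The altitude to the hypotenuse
(a) The legs are perpendicular, so Area = ½·a·b = ½·20.8·8.0 = ½·166.4 = 83.2
(b) Hypotenuse c = √(a² + b²) = √(432.64 + 64) = √496.64 ≈ 22.2854
    Area = ½·c·h_c  ⇒  h_c = 2·Area/c = 166.4/22.2854 ≈ 7.46676

Area = 83.2, h_c = 7.467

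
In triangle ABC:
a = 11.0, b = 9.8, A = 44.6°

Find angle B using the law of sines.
a/sin(A) = b/sin(B)  ⇒  sin(B) = b·sin(A)/a = 9.8·sin(44.6°)/11.0
sin(44.6°) ≈ 0.702153
sin(B) ≈ 9.8·0.702153/11.0 ≈ 6.8811/11.0 ≈ 0.625555
B = arcsin(0.625555) ≈ 38.7229°
(Since b ≤ a we need B ≤ A, so the obtuse alternative 180° − 38.7229° ≈ 141.277° is rejected.)

B = 38.72°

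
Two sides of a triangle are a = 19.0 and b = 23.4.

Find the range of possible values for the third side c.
Triangle inequality: |a − b| < c < a + b
|a − b| = |19.0 − 23.4| = 4.4
a + b = 19.0 + 23.4 = 42.4

4.4 < c < 42.4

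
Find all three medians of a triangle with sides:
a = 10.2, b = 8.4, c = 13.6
Median formula: m_a = ½√(2b² + 2c² − a²) (and cyclically). a² = 104.04, b² = 70.56, c² = 184.96.
m_a = ½√(2·70.56 + 2·184.96 − 104.04) = ½√407 ≈ ½·20.1742 ≈ 10.0871
m_b = ½√(2·104.04 + 2·184.96 − 70.56) = ½√507.44 ≈ ½·22.5264 ≈ 11.2632
m_c = ½√(2·104.04 + 2·70.56 − 184.96) = ½√164.24 ≈ ½·12.8156 ≈ 6.40781

m_a = 10.09, m_b = 11.26, m_c = 6.408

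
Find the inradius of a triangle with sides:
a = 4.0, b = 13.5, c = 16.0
r = Area/s where s is the semi-perimeter.
s = (4.0 + 13.5 + 16.0)/2 = 33.5/2 = 16.75
Area = √(s(s−a)(s−b)(s−c)) = √(16.75·12.75·3.25·0.75) ≈ √520.559 ≈ 22.8158
r ≈ 22.8158/16.75 ≈ 1.36213

r = 1.362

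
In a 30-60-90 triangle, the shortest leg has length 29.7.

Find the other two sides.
In a 30-60-90 triangle the sides are in ratio 1 : √3 : 2 (short leg : long leg : hypotenuse).
Long leg = 29.7·√3 ≈ 29.7·1.73205 ≈ 51.4419
Hypotenuse = 2·29.7 = 59.4

Long leg = 29.7√3 = 51.44, Hypotenuse = 59.4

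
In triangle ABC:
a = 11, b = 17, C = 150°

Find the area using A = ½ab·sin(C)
A = ½·a·b·sin(C) = ½·11·17·sin(150°)
sin(150°) ≈ 0.5
A ≈ ½·187·0.5 = 93.5·0.5 ≈ 46.75

Area = 46.75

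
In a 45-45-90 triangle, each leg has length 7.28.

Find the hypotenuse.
In a 45-45-90 triangle the sides are in ratio 1 : 1 : √2, so hypotenuse = leg·√2.
Hypotenuse = 7.28·√2 ≈ 7.28·1.41421 ≈ 10.2955

Hypotenuse = 7.28√2 = 10.3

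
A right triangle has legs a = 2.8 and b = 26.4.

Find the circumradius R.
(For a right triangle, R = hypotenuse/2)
Hypotenuse c = √(a² + b²) = √(7.84 + 696.96) = √704.8 ≈ 26.5481
R = c/2 ≈ 26.5481/2 ≈ 13.274

R = 13.27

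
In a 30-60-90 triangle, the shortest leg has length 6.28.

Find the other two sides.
In a 30-60-90 triangle the sides are in ratio 1 : √3 : 2 (short leg : long leg : hypotenuse).
Long leg = 6.28·√3 ≈ 6.28·1.73205 ≈ 10.8773
Hypotenuse = 2·6.28 = 12.56

Long leg = 6.28√3 = 10.88, Hypotenuse = 12.56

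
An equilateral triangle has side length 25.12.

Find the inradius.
r = Area/s with s the semi-perimeter.
Area = (√3/4)·25.12² = (√3/4)·631.0144 ≈ 0.433013·631.0144 ≈ 273.237
s = 3·25.12/2 = 37.68
r ≈ 273.237/37.68 ≈ 7.25152
(Equivalently r = side/(2√3) = 25.12/3.4641 ≈ 7.25152.)

r = 7.252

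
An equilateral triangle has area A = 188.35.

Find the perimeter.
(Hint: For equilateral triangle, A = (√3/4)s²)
A = (√3/4)s²  ⇒  s² = 4A/√3 = 4·188.35/√3 = 753.4/1.73205 ≈ 434.976
s ≈ √434.976 ≈ 20.8561
Perimeter = 3s ≈ 3·20.8561 ≈ 62.5682

Perimeter = 62.57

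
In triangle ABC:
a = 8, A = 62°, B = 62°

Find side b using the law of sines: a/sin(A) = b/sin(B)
a/sin(A) = b/sin(B)  ⇒  b = a·sin(B)/sin(A) = 8·sin(62°)/sin(62°)
sin(62°) ≈ 0.882948, sin(62°) ≈ 0.882948
b ≈ 8·0.882948/0.882948 ≈ 7.06358/0.882948 ≈ 8

b = 8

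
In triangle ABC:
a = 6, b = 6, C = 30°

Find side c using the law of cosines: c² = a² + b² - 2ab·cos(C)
c² = 6² + 6² − 2·6·6·cos(30°)
cos(30°) ≈ 0.866025
c² ≈ 36 + 36 − 72·(0.866025) ≈ 72 − 62.3538 ≈ 9.64617
c ≈ √9.64617 ≈ 3.10583

c = 3.106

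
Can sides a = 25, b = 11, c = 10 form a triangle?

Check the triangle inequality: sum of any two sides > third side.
a + b vs c: 25 + 11 = 36 > 10  ✓
a + c vs b: 25 + 10 = 35 > 11  ✓
b + c vs a: 11 + 10 = 21 ≤ 25  ✗

No: 11 + 10 = 21 is not > 25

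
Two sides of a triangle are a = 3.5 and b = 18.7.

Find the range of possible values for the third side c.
Triangle inequality: |a − b| < c < a + b
|a − b| = |3.5 − 18.7| = 15.2
a + b = 3.5 + 18.7 = 22.2

15.2 < c < 22.2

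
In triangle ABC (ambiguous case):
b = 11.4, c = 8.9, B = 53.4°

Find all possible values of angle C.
b/sin(B) = c/sin(C)  ⇒  sin(C) = c·sin(B)/b = 8.9·sin(53.4°)/11.4
sin(53.4°) ≈ 0.802817
sin(C) ≈ 8.9·0.802817/11.4 ≈ 7.14508/11.4 ≈ 0.626761
Candidate 1: C₁ = arcsin(0.626761) ≈ 38.8116°  →  A = 180° − 53.4° − 38.8116° ≈ 87.7884° > 0, valid
Candidate 2: C₂ = 180° − C₁ ≈ 141.188°  →  A = 180° − 53.4° − 141.188° ≈ -14.5884° ≤ 0, not a valid triangle

C = 38.81° (one solution)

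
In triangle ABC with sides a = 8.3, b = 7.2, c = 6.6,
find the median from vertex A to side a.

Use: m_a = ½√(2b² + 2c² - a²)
m_a = ½√(2·7.2² + 2·6.6² − 8.3²) = ½√(2·51.84 + 2·43.56 − 68.89) = ½√(103.68 + 87.12 − 68.89) = ½√121.91
√121.91 ≈ 11.0413, so m_a ≈ 5.52064

m_a = 5.521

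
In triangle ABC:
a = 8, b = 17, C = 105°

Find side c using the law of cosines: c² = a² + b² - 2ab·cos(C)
c² = 8² + 17² − 2·8·17·cos(105°)
cos(105°) ≈ -0.258819
c² ≈ 64 + 289 − 272·(-0.258819) ≈ 353 + 70.3988 ≈ 423.399
c ≈ √423.399 ≈ 20.5767

c = 20.58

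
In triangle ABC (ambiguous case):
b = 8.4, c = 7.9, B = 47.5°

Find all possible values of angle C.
b/sin(B) = c/sin(C)  ⇒  sin(C) = c·sin(B)/b = 7.9·sin(47.5°)/8.4
sin(47.5°) ≈ 0.737277
sin(C) ≈ 7.9·0.737277/8.4 ≈ 5.82449/8.4 ≈ 0.693392
Candidate 1: C₁ = arcsin(0.693392) ≈ 43.8992°  →  A = 180° − 47.5° − 43.8992° ≈ 88.6008° > 0, valid
Candidate 2: C₂ = 180° − C₁ ≈ 136.101°  →  A = 180° − 47.5° − 136.101° ≈ -3.6008° ≤ 0, not a valid triangle

C = 43.9° (one solution)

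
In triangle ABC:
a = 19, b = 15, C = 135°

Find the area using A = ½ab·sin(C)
A = ½·a·b·sin(C) = ½·19·15·sin(135°)
sin(135°) ≈ 0.707107
A ≈ ½·285·0.707107 = 142.5·0.707107 ≈ 100.763

Area = 100.8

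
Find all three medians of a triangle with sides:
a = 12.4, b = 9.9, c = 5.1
Median formula: m_a = ½√(2b² + 2c² − a²) (and cyclically). a² = 153.76, b² = 98.01, c² = 26.01.
m_a = ½√(2·98.01 + 2·26.01 − 153.76) = ½√94.28 ≈ ½·9.70979 ≈ 4.85489
m_b = ½√(2·153.76 + 2·26.01 − 98.01) = ½√261.53 ≈ ½·16.1719 ≈ 8.08594
m_c = ½√(2·153.76 + 2·98.01 − 26.01) = ½√477.53 ≈ ½·21.8525 ≈ 10.9262

m_a = 4.855, m_b = 8.086, m_c = 10.93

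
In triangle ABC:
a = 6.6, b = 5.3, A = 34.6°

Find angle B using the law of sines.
a/sin(A) = b/sin(B)  ⇒  sin(B) = b·sin(A)/a = 5.3·sin(34.6°)/6.6
sin(34.6°) ≈ 0.567844
sin(B) ≈ 5.3·0.567844/6.6 ≈ 3.00957/6.6 ≈ 0.455996
B = arcsin(0.455996) ≈ 27.129°
(Since b ≤ a we need B ≤ A, so the obtuse alternative 180° − 27.129° ≈ 152.871° is rejected.)

B = 27.13°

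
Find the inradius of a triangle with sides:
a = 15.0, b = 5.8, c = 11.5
r = Area/s where s is the semi-perimeter.
s = (15.0 + 5.8 + 11.5)/2 = 32.3/2 = 16.15
Area = √(s(s−a)(s−b)(s−c)) = √(16.15·1.15·10.35·4.65) ≈ √893.848 ≈ 29.8973
r ≈ 29.8973/16.15 ≈ 1.85123

r = 1.851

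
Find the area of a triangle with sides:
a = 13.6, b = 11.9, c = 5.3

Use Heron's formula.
s = (13.6 + 11.9 + 5.3)/2 = 30.8/2 = 15.4
s − a = 1.8, s − b = 3.5, s − c = 10.1
s(s−a)(s−b)(s−c) = 15.4·1.8·3.5·10.1 ≈ 979.902
Area = √979.902 ≈ 31.3034

Area = 31.3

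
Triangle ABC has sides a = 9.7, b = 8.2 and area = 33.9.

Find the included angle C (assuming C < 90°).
Area = ½·a·b·sin(C)  ⇒  sin(C) = 2·Area/(a·b) = 2·33.9/(9.7·8.2) = 67.8/79.54 ≈ 0.852401
C = arcsin(0.852401) ≈ 58.4738° (taking the acute solution since C < 90°)

C = 58.47°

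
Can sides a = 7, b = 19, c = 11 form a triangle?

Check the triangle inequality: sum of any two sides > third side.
a + b vs c: 7 + 19 = 26 > 11  ✓
a + c vs b: 7 + 11 = 18 ≤ 19  ✗
b + c vs a: 19 + 11 = 30 > 7  ✓

No: 7 + 11 = 18 is not > 19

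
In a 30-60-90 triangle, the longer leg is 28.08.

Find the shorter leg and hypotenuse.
In a 30-60-90 triangle the sides are in ratio 1 : √3 : 2, so short leg = long leg/√3 and hypotenuse = 2·(short leg).
Short leg = 28.08/√3 ≈ 28.08/1.73205 ≈ 16.212
Hypotenuse = 2·16.212 ≈ 32.424

Short leg = 16.21, Hypotenuse = 32.42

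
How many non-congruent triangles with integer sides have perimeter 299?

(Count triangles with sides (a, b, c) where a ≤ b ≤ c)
Let a ≤ b ≤ c with a + b + c = 299. The only binding inequality is a + b > c, i.e. 299 − c > c, so c < 299/2; and c ≥ 299/3 since c is the largest side.
So 100 ≤ c ≤ 149. For each c, b runs from ⌈(299 − c)/2⌉ up to c (then a = 299 − b − c satisfies 1 ≤ a ≤ b automatically), giving c − ⌈(299 − c)/2⌉ + 1 choices.
Summing over c: 1 + 3 + 4 + 6 + … + 73 + 75  (50 terms, c = 100, …, 149) = 1900
Check (closed form: nearest integer to p²/48 for even p, (p+3)²/48 for odd p): (299+3)²/48 = 302²/48 = 91204/48 ≈ 1900.08 → 1900

1900 triangles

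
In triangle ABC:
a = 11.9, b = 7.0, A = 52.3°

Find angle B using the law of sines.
a/sin(A) = b/sin(B)  ⇒  sin(B) = b·sin(A)/a = 7.0·sin(52.3°)/11.9
sin(52.3°) ≈ 0.791224
sin(B) ≈ 7.0·0.791224/11.9 ≈ 5.53856/11.9 ≈ 0.465426
B = arcsin(0.465426) ≈ 27.7378°
(Since b ≤ a we need B ≤ A, so the obtuse alternative 180° − 27.7378° ≈ 152.262° is rejected.)

B = 27.74°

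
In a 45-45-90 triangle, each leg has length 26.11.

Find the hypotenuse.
In a 45-45-90 triangle the sides are in ratio 1 : 1 : √2, so hypotenuse = leg·√2.
Hypotenuse = 26.11·√2 ≈ 26.11·1.41421 ≈ 36.9251

Hypotenuse = 26.11√2 = 36.93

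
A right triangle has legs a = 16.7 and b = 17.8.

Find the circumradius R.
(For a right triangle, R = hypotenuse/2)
Hypotenuse c = √(a² + b²) = √(278.89 + 316.84) = √595.73 ≈ 24.4076
R = c/2 ≈ 24.4076/2 ≈ 12.2038

R = 12.2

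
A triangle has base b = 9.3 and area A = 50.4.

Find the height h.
A = ½·b·h  ⇒  h = 2A/b = 2·50.4/9.3 = 100.8/9.3 ≈ 10.8387

h = 10.84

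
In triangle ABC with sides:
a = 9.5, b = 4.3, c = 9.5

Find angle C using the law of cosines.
c² = a² + b² − 2ab·cos(C)  ⇒  cos(C) = (a² + b² − c²)/(2ab)
cos(C) = (9.5² + 4.3² − 9.5²)/(2·9.5·4.3) = (90.25 + 18.49 − 90.25)/81.7 = 18.49/81.7 ≈ 0.226316
C = arccos(0.226316) ≈ 76.9197°

C = 76.92°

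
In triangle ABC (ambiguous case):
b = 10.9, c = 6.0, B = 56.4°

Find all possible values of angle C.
b/sin(B) = c/sin(C)  ⇒  sin(C) = c·sin(B)/b = 6.0·sin(56.4°)/10.9
sin(56.4°) ≈ 0.832921
sin(C) ≈ 6.0·0.832921/10.9 ≈ 4.99753/10.9 ≈ 0.458489
Candidate 1: C₁ = arcsin(0.458489) ≈ 27.2896°  →  A = 180° − 56.4° − 27.2896° ≈ 96.3104° > 0, valid
Candidate 2: C₂ = 180° − C₁ ≈ 152.71°  →  A = 180° − 56.4° − 152.71° ≈ -29.1104° ≤ 0, not a valid triangle

C = 27.29° (one solution)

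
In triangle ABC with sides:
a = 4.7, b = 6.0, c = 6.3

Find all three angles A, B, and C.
Law of cosines for each angle (a² = 22.09, b² = 36, c² = 39.69):
cos(A) = (b² + c² − a²)/(2bc) = (36 + 39.69 − 22.09)/(2·6.0·6.3) = 53.6/75.6 ≈ 0.708995  ⇒  A ≈ 44.8468°
cos(B) = (a² + c² − b²)/(2ac) = (22.09 + 39.69 − 36)/(2·4.7·6.3) = 25.78/59.22 ≈ 0.435326  ⇒  B ≈ 64.194°
cos(C) = (a² + b² − c²)/(2ab) = (22.09 + 36 − 39.69)/(2·4.7·6.0) = 18.4/56.4 ≈ 0.326241  ⇒  C ≈ 70.9592°
Check: A + B + C ≈ 180°

A = 44.85°, B = 64.19°, C = 70.96°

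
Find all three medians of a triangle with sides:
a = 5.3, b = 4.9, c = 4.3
Median formula: m_a = ½√(2b² + 2c² − a²) (and cyclically). a² = 28.09, b² = 24.01, c² = 18.49.
m_a = ½√(2·24.01 + 2·18.49 − 28.09) = ½√56.91 ≈ ½·7.54387 ≈ 3.77194
m_b = ½√(2·28.09 + 2·18.49 − 24.01) = ½√69.15 ≈ ½·8.31565 ≈ 4.15782
m_c = ½√(2·28.09 + 2·24.01 − 18.49) = ½√85.71 ≈ ½·9.25797 ≈ 4.62898

m_a = 3.772, m_b = 4.158, m_c = 4.629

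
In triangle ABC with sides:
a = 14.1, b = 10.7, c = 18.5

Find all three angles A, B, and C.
Law of cosines for each angle (a² = 198.81, b² = 114.49, c² = 342.25):
cos(A) = (b² + c² − a²)/(2bc) = (114.49 + 342.25 − 198.81)/(2·10.7·18.5) = 257.93/395.9 ≈ 0.651503  ⇒  A ≈ 49.345°
cos(B) = (a² + c² − b²)/(2ac) = (198.81 + 342.25 − 114.49)/(2·14.1·18.5) = 426.57/521.7 ≈ 0.817654  ⇒  B ≈ 35.1494°
cos(C) = (a² + b² − c²)/(2ab) = (198.81 + 114.49 − 342.25)/(2·14.1·10.7) = -28.95/301.74 ≈ -0.0959435  ⇒  C ≈ 95.5056°
Check: A + B + C ≈ 180°

A = 49.34°, B = 35.15°, C = 95.51°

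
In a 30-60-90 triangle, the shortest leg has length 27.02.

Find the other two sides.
In a 30-60-90 triangle the sides are in ratio 1 : √3 : 2 (short leg : long leg : hypotenuse).
Long leg = 27.02·√3 ≈ 27.02·1.73205 ≈ 46.8
Hypotenuse = 2·27.02 = 54.04

Long leg = 27.02√3 = 46.8, Hypotenuse = 54.04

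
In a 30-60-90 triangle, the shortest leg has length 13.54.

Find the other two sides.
In a 30-60-90 triangle the sides are in ratio 1 : √3 : 2 (short leg : long leg : hypotenuse).
Long leg = 13.54·√3 ≈ 13.54·1.73205 ≈ 23.452
Hypotenuse = 2·13.54 = 27.08

Long leg = 13.54√3 = 23.45, Hypotenuse = 27.08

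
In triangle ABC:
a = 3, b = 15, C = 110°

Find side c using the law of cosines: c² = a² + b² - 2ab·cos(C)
c² = 3² + 15² − 2·3·15·cos(110°)
cos(110°) ≈ -0.34202
c² ≈ 9 + 225 − 90·(-0.34202) ≈ 234 + 30.7818 ≈ 264.782
c ≈ √264.782 ≈ 16.2721

c = 16.27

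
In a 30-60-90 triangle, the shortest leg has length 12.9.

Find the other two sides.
In a 30-60-90 triangle the sides are in ratio 1 : √3 : 2 (short leg : long leg : hypotenuse).
Long leg = 12.9·√3 ≈ 12.9·1.73205 ≈ 22.3435
Hypotenuse = 2·12.9 = 25.8

Long leg = 12.9√3 = 22.34, Hypotenuse = 25.8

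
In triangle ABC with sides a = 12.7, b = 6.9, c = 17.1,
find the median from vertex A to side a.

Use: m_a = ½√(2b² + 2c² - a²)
m_a = ½√(2·6.9² + 2·17.1² − 12.7²) = ½√(2·47.61 + 2·292.41 − 161.29) = ½√(95.22 + 584.82 − 161.29) = ½√518.75
√518.75 ≈ 22.7761, so m_a ≈ 11.388

m_a = 11.39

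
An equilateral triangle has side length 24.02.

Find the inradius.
r = Area/s with s the semi-perimeter.
Area = (√3/4)·24.02² = (√3/4)·576.9604 ≈ 0.433013·576.9604 ≈ 249.831
s = 3·24.02/2 = 36.03
r ≈ 249.831/36.03 ≈ 6.93398
(Equivalently r = side/(2√3) = 24.02/3.4641 ≈ 6.93398.)

r = 6.934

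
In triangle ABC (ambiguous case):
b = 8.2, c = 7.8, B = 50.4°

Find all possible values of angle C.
b/sin(B) = c/sin(C)  ⇒  sin(C) = c·sin(B)/b = 7.8·sin(50.4°)/8.2
sin(50.4°) ≈ 0.770513
sin(C) ≈ 7.8·0.770513/8.2 ≈ 6.01/8.2 ≈ 0.732927
Candidate 1: C₁ = arcsin(0.732927) ≈ 47.1324°  →  A = 180° − 50.4° − 47.1324° ≈ 82.4676° > 0, valid
Candidate 2: C₂ = 180° − C₁ ≈ 132.868°  →  A = 180° − 50.4° − 132.868° ≈ -3.2676° ≤ 0, not a valid triangle

C = 47.13° (one solution)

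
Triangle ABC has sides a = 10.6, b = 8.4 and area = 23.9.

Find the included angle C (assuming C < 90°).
Area = ½·a·b·sin(C)  ⇒  sin(C) = 2·Area/(a·b) = 2·23.9/(10.6·8.4) = 47.8/89.04 ≈ 0.536837
C = arcsin(0.536837) ≈ 32.4686° (taking the acute solution since C < 90°)

C = 32.47°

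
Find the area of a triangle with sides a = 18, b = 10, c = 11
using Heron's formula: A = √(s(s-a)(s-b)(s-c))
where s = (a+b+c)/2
s = (18 + 10 + 11)/2 = 39/2 = 19.5
s − a = 1.5, s − b = 9.5, s − c = 8.5
s(s−a)(s−b)(s−c) = 19.5·1.5·9.5·8.5 = 2361.9375
Area = √2361.9375 ≈ 48.5998

s = 19.5, Area = 48.6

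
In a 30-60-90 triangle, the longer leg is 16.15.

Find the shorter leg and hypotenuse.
In a 30-60-90 triangle the sides are in ratio 1 : √3 : 2, so short leg = long leg/√3 and hypotenuse = 2·(short leg).
Short leg = 16.15/√3 ≈ 16.15/1.73205 ≈ 9.32421
Hypotenuse = 2·9.32421 ≈ 18.6484

Short leg = 9.324, Hypotenuse = 18.65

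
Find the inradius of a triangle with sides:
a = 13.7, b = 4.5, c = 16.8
r = Area/s where s is the semi-perimeter.
s = (13.7 + 4.5 + 16.8)/2 = 35/2 = 17.5
Area = √(s(s−a)(s−b)(s−c)) = √(17.5·3.8·13·0.7) ≈ √605.15 ≈ 24.5998
r ≈ 24.5998/17.5 ≈ 1.4057

r = 1.406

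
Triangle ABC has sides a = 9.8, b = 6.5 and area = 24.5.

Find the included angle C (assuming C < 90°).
Area = ½·a·b·sin(C)  ⇒  sin(C) = 2·Area/(a·b) = 2·24.5/(9.8·6.5) = 49/63.7 ≈ 0.769231
C = arcsin(0.769231) ≈ 50.2849° (taking the acute solution since C < 90°)

C = 50.28°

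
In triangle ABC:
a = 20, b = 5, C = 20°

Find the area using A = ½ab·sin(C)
A = ½·a·b·sin(C) = ½·20·5·sin(20°)
sin(20°) ≈ 0.34202
A ≈ ½·100·0.34202 = 50·0.34202 ≈ 17.101

Area = 17.1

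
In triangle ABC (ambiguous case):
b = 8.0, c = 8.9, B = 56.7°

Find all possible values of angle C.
b/sin(B) = c/sin(C)  ⇒  sin(C) = c·sin(B)/b = 8.9·sin(56.7°)/8.0
sin(56.7°) ≈ 0.835807
sin(C) ≈ 8.9·0.835807/8.0 ≈ 7.43869/8.0 ≈ 0.929836
Candidate 1: C₁ = arcsin(0.929836) ≈ 68.4092°  →  A = 180° − 56.7° − 68.4092° ≈ 54.8908° > 0, valid
Candidate 2: C₂ = 180° − C₁ ≈ 111.591°  →  A = 180° − 56.7° − 111.591° ≈ 11.7092° > 0, valid

C = 68.41° or C = 111.6° (two solutions)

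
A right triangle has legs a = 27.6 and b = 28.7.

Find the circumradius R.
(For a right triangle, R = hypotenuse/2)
Hypotenuse c = √(a² + b²) = √(761.76 + 823.69) = √1585.45 ≈ 39.8177
R = c/2 ≈ 39.8177/2 ≈ 19.9089

R = 19.91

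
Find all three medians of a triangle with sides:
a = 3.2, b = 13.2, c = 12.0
Median formula: m_a = ½√(2b² + 2c² − a²) (and cyclically). a² = 10.24, b² = 174.24, c² = 144.
m_a = ½√(2·174.24 + 2·144 − 10.24) = ½√626.24 ≈ ½·25.0248 ≈ 12.5124
m_b = ½√(2·10.24 + 2·144 − 174.24) = ½√134.24 ≈ ½·11.5862 ≈ 5.7931
m_c = ½√(2·10.24 + 2·174.24 − 144) = ½√224.96 ≈ ½·14.9987 ≈ 7.49933

m_a = 12.51, m_b = 5.793, m_c = 7.499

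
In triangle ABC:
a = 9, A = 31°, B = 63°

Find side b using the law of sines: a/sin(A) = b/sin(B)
a/sin(A) = b/sin(B)  ⇒  b = a·sin(B)/sin(A) = 9·sin(63°)/sin(31°)
sin(63°) ≈ 0.891007, sin(31°) ≈ 0.515038
b ≈ 9·0.891007/0.515038 ≈ 8.01906/0.515038 ≈ 15.5698

b = 15.57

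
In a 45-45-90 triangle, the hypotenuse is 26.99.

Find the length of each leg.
In a 45-45-90 triangle hypotenuse = leg·√2, so leg = hypotenuse/√2.
Leg = 26.99/√2 ≈ 26.99/1.41421 ≈ 19.0848

Each leg = 19.08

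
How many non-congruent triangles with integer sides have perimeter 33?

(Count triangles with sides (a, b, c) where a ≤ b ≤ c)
Let a ≤ b ≤ c with a + b + c = 33. The only binding inequality is a + b > c, i.e. 33 − c > c, so c < 33/2; and c ≥ 33/3 since c is the largest side.
So 11 ≤ c ≤ 16. For each c, b runs from ⌈(33 − c)/2⌉ up to c (then a = 33 − b − c satisfies 1 ≤ a ≤ b automatically), giving c − ⌈(33 − c)/2⌉ + 1 choices.
Summing over c: 1 + 2 + 4 + 5 + 7 + 8 = 27
Check (closed form: nearest integer to p²/48 for even p, (p+3)²/48 for odd p): (33+3)²/48 = 36²/48 = 1296/48 ≈ 27.00 → 27

27 triangles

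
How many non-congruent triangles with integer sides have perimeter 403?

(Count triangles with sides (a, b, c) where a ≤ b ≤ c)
Let a ≤ b ≤ c with a + b + c = 403. The only binding inequality is a + b > c, i.e. 403 − c > c, so c < 403/2; and c ≥ 403/3 since c is the largest side.
So 135 ≤ c ≤ 201. For each c, b runs from ⌈(403 − c)/2⌉ up to c (then a = 403 − b − c satisfies 1 ≤ a ≤ b automatically), giving c − ⌈(403 − c)/2⌉ + 1 choices.
Summing over c: 2 + 3 + 5 + 6 + … + 99 + 101  (67 terms, c = 135, …, 201) = 3434
Check (closed form: nearest integer to p²/48 for even p, (p+3)²/48 for odd p): (403+3)²/48 = 406²/48 = 164836/48 ≈ 3434.08 → 3434

3434 triangles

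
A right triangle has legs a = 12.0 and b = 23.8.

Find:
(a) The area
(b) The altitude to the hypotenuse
(a) The legs are perpendicular, so Area = ½·a·b = ½·12.0·23.8 = ½·285.6 = 142.8
(b) Hypotenuse c = √(a² + b²) = √(144 + 566.44) = √710.44 ≈ 26.6541
    Area = ½·c·h_c  ⇒  h_c = 2·Area/c = 285.6/26.6541 ≈ 10.7151

Area = 142.8, h_c = 10.72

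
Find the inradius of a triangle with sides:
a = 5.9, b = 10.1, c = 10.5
r = Area/s where s is the semi-perimeter.
s = (5.9 + 10.1 + 10.5)/2 = 26.5/2 = 13.25
Area = √(s(s−a)(s−b)(s−c)) = √(13.25·7.35·3.15·2.75) ≈ √843.619 ≈ 29.0451
r ≈ 29.0451/13.25 ≈ 2.19208

r = 2.192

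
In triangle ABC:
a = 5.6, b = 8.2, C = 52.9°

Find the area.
Two sides and the included angle (SAS): A = ½·a·b·sin(C) = ½·5.6·8.2·sin(52.9°)
sin(52.9°) ≈ 0.797584
A ≈ ½·45.92·0.797584 = 22.96·0.797584 ≈ 18.3125

Area = 18.31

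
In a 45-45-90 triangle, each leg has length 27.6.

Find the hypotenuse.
In a 45-45-90 triangle the sides are in ratio 1 : 1 : √2, so hypotenuse = leg·√2.
Hypotenuse = 27.6·√2 ≈ 27.6·1.41421 ≈ 39.0323

Hypotenuse = 27.6√2 = 39.03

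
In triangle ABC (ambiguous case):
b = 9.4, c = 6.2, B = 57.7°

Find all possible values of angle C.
b/sin(B) = c/sin(C)  ⇒  sin(C) = c·sin(B)/b = 6.2·sin(57.7°)/9.4
sin(57.7°) ≈ 0.845262
sin(C) ≈ 6.2·0.845262/9.4 ≈ 5.24062/9.4 ≈ 0.557513
Candidate 1: C₁ = arcsin(0.557513) ≈ 33.884°  →  A = 180° − 57.7° − 33.884° ≈ 88.416° > 0, valid
Candidate 2: C₂ = 180° − C₁ ≈ 146.116°  →  A = 180° − 57.7° − 146.116° ≈ -23.816° ≤ 0, not a valid triangle

C = 33.88° (one solution)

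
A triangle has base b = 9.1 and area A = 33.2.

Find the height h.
A = ½·b·h  ⇒  h = 2A/b = 2·33.2/9.1 = 66.4/9.1 ≈ 7.2967

h = 7.297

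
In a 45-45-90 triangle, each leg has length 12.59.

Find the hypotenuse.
In a 45-45-90 triangle the sides are in ratio 1 : 1 : √2, so hypotenuse = leg·√2.
Hypotenuse = 12.59·√2 ≈ 12.59·1.41421 ≈ 17.8049

Hypotenuse = 12.59√2 = 17.8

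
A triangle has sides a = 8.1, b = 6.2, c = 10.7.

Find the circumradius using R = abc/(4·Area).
First find the area with Heron's formula.
s = (8.1 + 6.2 + 10.7)/2 = 12.5
Area = √(s(s−a)(s−b)(s−c)) = √(12.5·4.4·6.3·1.8) ≈ √623.7 ≈ 24.974
abc = 8.1·6.2·10.7 = 537.354
R = abc/(4·Area) ≈ 537.354/(4·24.974) = 537.354/99.8959 ≈ 5.37914

R = 5.379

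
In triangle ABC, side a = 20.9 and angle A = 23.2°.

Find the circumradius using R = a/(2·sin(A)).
R = a/(2·sin(A)) = 20.9/(2·sin(23.2°))
sin(23.2°) ≈ 0.393942
R ≈ 20.9/(2·0.393942) = 20.9/0.787884 ≈ 26.5268

R = 26.53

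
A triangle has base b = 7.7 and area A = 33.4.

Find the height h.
A = ½·b·h  ⇒  h = 2A/b = 2·33.4/7.7 = 66.8/7.7 ≈ 8.67532

h = 8.675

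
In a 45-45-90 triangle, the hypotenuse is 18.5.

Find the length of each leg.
In a 45-45-90 triangle hypotenuse = leg·√2, so leg = hypotenuse/√2.
Leg = 18.5/√2 ≈ 18.5/1.41421 ≈ 13.0815

Each leg = 13.08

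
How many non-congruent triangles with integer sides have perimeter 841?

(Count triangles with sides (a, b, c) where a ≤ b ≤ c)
Let a ≤ b ≤ c with a + b + c = 841. The only binding inequality is a + b > c, i.e. 841 − c > c, so c < 841/2; and c ≥ 841/3 since c is the largest side.
So 281 ≤ c ≤ 420. For each c, b runs from ⌈(841 − c)/2⌉ up to c (then a = 841 − b − c satisfies 1 ≤ a ≤ b automatically), giving c − ⌈(841 − c)/2⌉ + 1 choices.
Summing over c: 2 + 3 + 5 + 6 + … + 209 + 210  (140 terms, c = 281, …, 420) = 14840
Check (closed form: nearest integer to p²/48 for even p, (p+3)²/48 for odd p): (841+3)²/48 = 844²/48 = 712336/48 ≈ 14840.33 → 14840

14840 triangles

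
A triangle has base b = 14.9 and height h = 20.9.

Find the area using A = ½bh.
A = ½·b·h = ½·14.9·20.9 = ½·311.41 = 155.705

Area = 155.705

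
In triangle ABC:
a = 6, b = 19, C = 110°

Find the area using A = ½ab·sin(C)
A = ½·a·b·sin(C) = ½·6·19·sin(110°)
sin(110°) ≈ 0.939693
A ≈ ½·114·0.939693 = 57·0.939693 ≈ 53.5625

Area = 53.56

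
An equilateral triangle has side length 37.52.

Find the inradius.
r = Area/s with s the semi-perimeter.
Area = (√3/4)·37.52² = (√3/4)·1407.7504 ≈ 0.433013·1407.7504 ≈ 609.574
s = 3·37.52/2 = 56.28
r ≈ 609.574/56.28 ≈ 10.8311
(Equivalently r = side/(2√3) = 37.52/3.4641 ≈ 10.8311.)

r = 10.83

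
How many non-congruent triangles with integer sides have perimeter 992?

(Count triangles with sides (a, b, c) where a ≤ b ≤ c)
Let a ≤ b ≤ c with a + b + c = 992. The only binding inequality is a + b > c, i.e. 992 − c > c, so c < 992/2; and c ≥ 992/3 since c is the largest side.
So 331 ≤ c ≤ 495. For each c, b runs from ⌈(992 − c)/2⌉ up to c (then a = 992 − b − c satisfies 1 ≤ a ≤ b automatically), giving c − ⌈(992 − c)/2⌉ + 1 choices.
Summing over c: 1 + 3 + 4 + 6 + … + 246 + 247  (165 terms, c = 331, …, 495) = 20501
Check (closed form: nearest integer to p²/48 for even p, (p+3)²/48 for odd p): 992²/48 = 984064/48 ≈ 20501.33 → 20501

20501 triangles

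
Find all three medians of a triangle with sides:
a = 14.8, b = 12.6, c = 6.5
Median formula: m_a = ½√(2b² + 2c² − a²) (and cyclically). a² = 219.04, b² = 158.76, c² = 42.25.
m_a = ½√(2·158.76 + 2·42.25 − 219.04) = ½√182.98 ≈ ½·13.527 ≈ 6.76351
m_b = ½√(2·219.04 + 2·42.25 − 158.76) = ½√363.82 ≈ ½·19.0741 ≈ 9.53703
m_c = ½√(2·219.04 + 2·158.76 − 42.25) = ½√713.35 ≈ ½·26.7086 ≈ 13.3543

m_a = 6.764, m_b = 9.537, m_c = 13.35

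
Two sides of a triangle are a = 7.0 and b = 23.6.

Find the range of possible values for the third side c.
Triangle inequality: |a − b| < c < a + b
|a − b| = |7.0 − 23.6| = 16.6
a + b = 7.0 + 23.6 = 30.6

16.6 < c < 30.6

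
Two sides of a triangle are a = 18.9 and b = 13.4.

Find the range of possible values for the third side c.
Triangle inequality: |a − b| < c < a + b
|a − b| = |18.9 − 13.4| = 5.5
a + b = 18.9 + 13.4 = 32.3

5.5 < c < 32.3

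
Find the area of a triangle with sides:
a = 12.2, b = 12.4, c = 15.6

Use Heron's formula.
s = (12.2 + 12.4 + 15.6)/2 = 40.2/2 = 20.1
s − a = 7.9, s − b = 7.7, s − c = 4.5
s(s−a)(s−b)(s−c) = 20.1·7.9·7.7·4.5 ≈ 5502.07
Area = √5502.07 ≈ 74.176

Area = 74.18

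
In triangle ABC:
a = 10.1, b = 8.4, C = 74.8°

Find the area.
Two sides and the included angle (SAS): A = ½·a·b·sin(C) = ½·10.1·8.4·sin(74.8°)
sin(74.8°) ≈ 0.965016
A ≈ ½·84.84·0.965016 = 42.42·0.965016 ≈ 40.936

Area = 40.94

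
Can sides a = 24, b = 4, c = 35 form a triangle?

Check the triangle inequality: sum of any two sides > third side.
a + b vs c: 24 + 4 = 28 ≤ 35  ✗
a + c vs b: 24 + 35 = 59 > 4  ✓
b + c vs a: 4 + 35 = 39 > 24  ✓

No: 24 + 4 = 28 is not > 35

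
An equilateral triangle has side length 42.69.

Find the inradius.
r = Area/s with s the semi-perimeter.
Area = (√3/4)·42.69² = (√3/4)·1822.4361 ≈ 0.433013·1822.4361 ≈ 789.138
s = 3·42.69/2 = 64.035
r ≈ 789.138/64.035 ≈ 12.3235
(Equivalently r = side/(2√3) = 42.69/3.4641 ≈ 12.3235.)

r = 12.32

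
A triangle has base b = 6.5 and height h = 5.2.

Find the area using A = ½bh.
A = ½·b·h = ½·6.5·5.2 = ½·33.8 = 16.9

Area = 16.9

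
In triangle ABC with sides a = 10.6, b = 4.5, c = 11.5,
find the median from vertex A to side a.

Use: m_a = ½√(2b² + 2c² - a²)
m_a = ½√(2·4.5² + 2·11.5² − 10.6²) = ½√(2·20.25 + 2·132.25 − 112.36) = ½√(40.5 + 264.5 − 112.36) = ½√192.64
√192.64 ≈ 13.8795, so m_a ≈ 6.93974

m_a = 6.94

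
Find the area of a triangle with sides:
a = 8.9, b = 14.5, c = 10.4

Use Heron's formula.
s = (8.9 + 14.5 + 10.4)/2 = 33.8/2 = 16.9
s − a = 8, s − b = 2.4, s − c = 6.5
s(s−a)(s−b)(s−c) = 16.9·8·2.4·6.5 ≈ 2109.12
Area = √2109.12 ≈ 45.9252

Area = 45.93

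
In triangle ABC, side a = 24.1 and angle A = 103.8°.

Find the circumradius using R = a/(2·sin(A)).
R = a/(2·sin(A)) = 24.1/(2·sin(103.8°))
sin(103.8°) ≈ 0.971134
R ≈ 24.1/(2·0.971134) = 24.1/1.94227 ≈ 12.4082

R = 12.41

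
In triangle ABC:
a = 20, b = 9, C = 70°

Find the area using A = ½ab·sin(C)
A = ½·a·b·sin(C) = ½·20·9·sin(70°)
sin(70°) ≈ 0.939693
A ≈ ½·180·0.939693 = 90·0.939693 ≈ 84.5723

Area = 84.57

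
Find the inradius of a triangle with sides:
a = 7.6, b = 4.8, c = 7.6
r = Area/s where s is the semi-perimeter.
s = (7.6 + 4.8 + 7.6)/2 = 20/2 = 10
Area = √(s(s−a)(s−b)(s−c)) = √(10·2.4·5.2·2.4) ≈ √299.52 ≈ 17.3066
r ≈ 17.3066/10 ≈ 1.73066

r = 1.731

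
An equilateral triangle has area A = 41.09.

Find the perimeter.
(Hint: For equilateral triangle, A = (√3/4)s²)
A = (√3/4)s²  ⇒  s² = 4A/√3 = 4·41.09/√3 = 164.36/1.73205 ≈ 94.8933
s ≈ √94.8933 ≈ 9.74132
Perimeter = 3s ≈ 3·9.74132 ≈ 29.224

Perimeter = 29.22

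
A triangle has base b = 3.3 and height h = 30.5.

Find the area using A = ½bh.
A = ½·b·h = ½·3.3·30.5 = ½·100.65 = 50.325

Area = 50.325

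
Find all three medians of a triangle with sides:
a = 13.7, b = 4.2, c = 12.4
Median formula: m_a = ½√(2b² + 2c² − a²) (and cyclically). a² = 187.69, b² = 17.64, c² = 153.76.
m_a = ½√(2·17.64 + 2·153.76 − 187.69) = ½√155.11 ≈ ½·12.4543 ≈ 6.22716
m_b = ½√(2·187.69 + 2·153.76 − 17.64) = ½√665.26 ≈ ½·25.7926 ≈ 12.8963
m_c = ½√(2·187.69 + 2·17.64 − 153.76) = ½√256.9 ≈ ½·16.0281 ≈ 8.01405

m_a = 6.227, m_b = 12.9, m_c = 8.014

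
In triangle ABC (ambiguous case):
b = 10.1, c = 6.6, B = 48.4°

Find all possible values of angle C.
b/sin(B) = c/sin(C)  ⇒  sin(C) = c·sin(B)/b = 6.6·sin(48.4°)/10.1
sin(48.4°) ≈ 0.747798
sin(C) ≈ 6.6·0.747798/10.1 ≈ 4.93547/10.1 ≈ 0.48866
Candidate 1: C₁ = arcsin(0.48866) ≈ 29.2526°  →  A = 180° − 48.4° − 29.2526° ≈ 102.347° > 0, valid
Candidate 2: C₂ = 180° − C₁ ≈ 150.747°  →  A = 180° − 48.4° − 150.747° ≈ -19.1474° ≤ 0, not a valid triangle

C = 29.25° (one solution)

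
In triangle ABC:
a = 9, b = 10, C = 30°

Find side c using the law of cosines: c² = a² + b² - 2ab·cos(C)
c² = 9² + 10² − 2·9·10·cos(30°)
cos(30°) ≈ 0.866025
c² ≈ 81 + 100 − 180·(0.866025) ≈ 181 − 155.885 ≈ 25.1154
c ≈ √25.1154 ≈ 5.01153

c = 5.012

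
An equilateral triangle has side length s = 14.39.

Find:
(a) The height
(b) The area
(a) The height splits the triangle into two 30-60-90 halves: h = s·√3/2 = 14.39·1.73205/2 ≈ 24.9242/2 ≈ 12.4621
(b) Area = (√3/4)·s² = (√3/4)·14.39² = (√3/4)·207.0721 ≈ 0.433013·207.0721 ≈ 89.6648

Height = 12.46, Area = 89.66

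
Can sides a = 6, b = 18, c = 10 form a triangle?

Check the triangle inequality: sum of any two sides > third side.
a + b vs c: 6 + 18 = 24 > 10  ✓
a + c vs b: 6 + 10 = 16 ≤ 18  ✗
b + c vs a: 18 + 10 = 28 > 6  ✓

No: 6 + 10 = 16 is not > 18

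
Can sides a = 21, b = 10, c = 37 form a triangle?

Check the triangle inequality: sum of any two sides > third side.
a + b vs c: 21 + 10 = 31 ≤ 37  ✗
a + c vs b: 21 + 37 = 58 > 10  ✓
b + c vs a: 10 + 37 = 47 > 21  ✓

No: 21 + 10 = 31 is not > 37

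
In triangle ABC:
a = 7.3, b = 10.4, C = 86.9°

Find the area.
Two sides and the included angle (SAS): A = ½·a·b·sin(C) = ½·7.3·10.4·sin(86.9°)
sin(86.9°) ≈ 0.998537
A ≈ ½·75.92·0.998537 = 37.96·0.998537 ≈ 37.9045

Area = 37.9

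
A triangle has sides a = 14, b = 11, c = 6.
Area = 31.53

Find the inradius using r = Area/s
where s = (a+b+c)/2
s = (14 + 11 + 6)/2 = 31/2 = 15.5
r = Area/s = 31.53/15.5 ≈ 2.03419

r = 2.034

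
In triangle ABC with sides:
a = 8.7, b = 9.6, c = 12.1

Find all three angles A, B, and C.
Law of cosines for each angle (a² = 75.69, b² = 92.16, c² = 146.41):
cos(A) = (b² + c² − a²)/(2bc) = (92.16 + 146.41 − 75.69)/(2·9.6·12.1) = 162.88/232.32 ≈ 0.701102  ⇒  A ≈ 45.4845°
cos(B) = (a² + c² − b²)/(2ac) = (75.69 + 146.41 − 92.16)/(2·8.7·12.1) = 129.94/210.54 ≈ 0.617175  ⇒  B ≈ 51.8899°
cos(C) = (a² + b² − c²)/(2ab) = (75.69 + 92.16 − 146.41)/(2·8.7·9.6) = 21.44/167.04 ≈ 0.128352  ⇒  C ≈ 82.6256°
Check: A + B + C ≈ 180°

A = 45.48°, B = 51.89°, C = 82.63°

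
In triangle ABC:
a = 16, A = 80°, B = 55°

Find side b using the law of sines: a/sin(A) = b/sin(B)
a/sin(A) = b/sin(B)  ⇒  b = a·sin(B)/sin(A) = 16·sin(55°)/sin(80°)
sin(55°) ≈ 0.819152, sin(80°) ≈ 0.984808
b ≈ 16·0.819152/0.984808 ≈ 13.1064/0.984808 ≈ 13.3086

b = 13.31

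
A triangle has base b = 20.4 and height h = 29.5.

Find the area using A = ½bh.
A = ½·b·h = ½·20.4·29.5 = ½·601.8 = 300.9

Area = 300.9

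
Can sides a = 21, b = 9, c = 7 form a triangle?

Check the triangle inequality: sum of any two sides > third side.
a + b vs c: 21 + 9 = 30 > 7  ✓
a + c vs b: 21 + 7 = 28 > 9  ✓
b + c vs a: 9 + 7 = 16 ≤ 21  ✗

No: 9 + 7 = 16 is not > 21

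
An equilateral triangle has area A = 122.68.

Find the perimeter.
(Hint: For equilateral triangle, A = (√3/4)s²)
A = (√3/4)s²  ⇒  s² = 4A/√3 = 4·122.68/√3 = 490.72/1.73205 ≈ 283.317
s ≈ √283.317 ≈ 16.832
Perimeter = 3s ≈ 3·16.832 ≈ 50.4961

Perimeter = 50.5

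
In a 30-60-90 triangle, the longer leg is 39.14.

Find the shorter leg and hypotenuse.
In a 30-60-90 triangle the sides are in ratio 1 : √3 : 2, so short leg = long leg/√3 and hypotenuse = 2·(short leg).
Short leg = 39.14/√3 ≈ 39.14/1.73205 ≈ 22.5975
Hypotenuse = 2·22.5975 ≈ 45.195

Short leg = 22.6, Hypotenuse = 45.19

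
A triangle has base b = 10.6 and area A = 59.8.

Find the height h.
A = ½·b·h  ⇒  h = 2A/b = 2·59.8/10.6 = 119.6/10.6 ≈ 11.283

h = 11.28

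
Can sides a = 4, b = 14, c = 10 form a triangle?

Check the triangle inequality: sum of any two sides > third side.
a + b vs c: 4 + 14 = 18 > 10  ✓
a + c vs b: 4 + 10 = 14 ≤ 14  ✗
b + c vs a: 14 + 10 = 24 > 4  ✓

No: 4 + 10 = 14 is not > 14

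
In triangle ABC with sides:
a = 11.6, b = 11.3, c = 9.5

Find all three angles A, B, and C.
Law of cosines for each angle (a² = 134.56, b² = 127.69, c² = 90.25):
cos(A) = (b² + c² − a²)/(2bc) = (127.69 + 90.25 − 134.56)/(2·11.3·9.5) = 83.38/214.7 ≈ 0.388356  ⇒  A ≈ 67.1478°
cos(B) = (a² + c² − b²)/(2ac) = (134.56 + 90.25 − 127.69)/(2·11.6·9.5) = 97.12/220.4 ≈ 0.440653  ⇒  B ≈ 63.8544°
cos(C) = (a² + b² − c²)/(2ab) = (134.56 + 127.69 − 90.25)/(2·11.6·11.3) = 172/262.16 ≈ 0.656088  ⇒  C ≈ 48.9978°
Check: A + B + C ≈ 180°

A = 67.15°, B = 63.85°, C = 49°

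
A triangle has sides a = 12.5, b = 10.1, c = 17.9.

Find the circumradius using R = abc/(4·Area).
First find the area with Heron's formula.
s = (12.5 + 10.1 + 17.9)/2 = 20.25
Area = √(s(s−a)(s−b)(s−c)) = √(20.25·7.75·10.15·2.35) ≈ √3743.35 ≈ 61.1829
abc = 12.5·10.1·17.9 = 2259.875
R = abc/(4·Area) ≈ 2259.875/(4·61.1829) = 2259.875/244.732 ≈ 9.23409

R = 9.234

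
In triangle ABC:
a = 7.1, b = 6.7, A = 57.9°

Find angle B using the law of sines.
a/sin(A) = b/sin(B)  ⇒  sin(B) = b·sin(A)/a = 6.7·sin(57.9°)/7.1
sin(57.9°) ≈ 0.847122
sin(B) ≈ 6.7·0.847122/7.1 ≈ 5.67572/7.1 ≈ 0.799397
B = arcsin(0.799397) ≈ 53.0725°
(Since b ≤ a we need B ≤ A, so the obtuse alternative 180° − 53.0725° ≈ 126.927° is rejected.)

B = 53.07°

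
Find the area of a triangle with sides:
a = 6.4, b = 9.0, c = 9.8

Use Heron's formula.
s = (6.4 + 9.0 + 9.8)/2 = 25.2/2 = 12.6
s − a = 6.2, s − b = 3.6, s − c = 2.8
s(s−a)(s−b)(s−c) = 12.6·6.2·3.6·2.8 ≈ 787.45
Area = √787.45 ≈ 28.0615

Area = 28.06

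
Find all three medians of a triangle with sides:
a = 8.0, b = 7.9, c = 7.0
Median formula: m_a = ½√(2b² + 2c² − a²) (and cyclically). a² = 64, b² = 62.41, c² = 49.
m_a = ½√(2·62.41 + 2·49 − 64) = ½√158.82 ≈ ½·12.6024 ≈ 6.30119
m_b = ½√(2·64 + 2·49 − 62.41) = ½√163.59 ≈ ½·12.7902 ≈ 6.39512
m_c = ½√(2·64 + 2·62.41 − 49) = ½√203.82 ≈ ½·14.2766 ≈ 7.13828

m_a = 6.301, m_b = 6.395, m_c = 7.138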